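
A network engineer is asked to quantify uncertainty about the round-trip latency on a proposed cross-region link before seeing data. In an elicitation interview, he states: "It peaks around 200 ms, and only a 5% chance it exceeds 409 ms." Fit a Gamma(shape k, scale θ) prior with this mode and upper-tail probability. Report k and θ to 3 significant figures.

Gamma(k,θ) with k>1 has mode (k−1)θ, so θ = 200/(k−1).
Need P(X < 409) = 0.95 with θ tied to k this way. Start at k = 2, θ = 200: P(X<409) ≈ 0.606.
Too low — raise k to concentrate. Iterating converges to k ≈ 6.41.
Then θ = 200/(6.41−1) ≈ 37.

k ≈ 6.41, θ ≈ 37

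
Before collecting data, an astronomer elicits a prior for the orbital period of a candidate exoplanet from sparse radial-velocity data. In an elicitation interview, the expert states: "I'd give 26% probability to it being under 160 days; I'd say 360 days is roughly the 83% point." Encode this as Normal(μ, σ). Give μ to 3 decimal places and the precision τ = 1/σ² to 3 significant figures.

The p-quantile of Normal(μ,σ) is μ + z_p·σ, with z_{0.26} = -0.6433 and z_{0.83} = 0.9542.
Eliminate σ: μ = (z₂·x₁ − z₁·x₂)/(z₂ − z₁) = (0.9542·160 − (-0.6433)·360)/1.598 = 240.543.
Then σ = (x₂ − x₁)/(z₂ − z₁) = (360 − 160)/1.598 = 125.195.
Precision τ = 1/σ² = 1/125.2² = 6.38e-05.

μ = 240.543, τ = 6.38e-05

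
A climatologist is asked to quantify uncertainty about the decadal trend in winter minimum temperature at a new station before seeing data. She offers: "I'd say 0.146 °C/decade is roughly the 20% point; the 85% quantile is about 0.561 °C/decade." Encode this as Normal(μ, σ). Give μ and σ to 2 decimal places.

μ = 0.33, σ = 0.22

For Normal(μ,σ), the p-quantile is μ + z_p·σ. Here z_{0.2} = -0.8416, z_{0.85} = 1.036.
So 0.146 = μ − 0.8416σ and 0.561 = μ + 1.036σ.
Subtracting: σ = (0.561 − 0.146)/(1.036 − (-0.8416)) = 0.22.
Then μ = 0.146 − (-0.8416)·0.22 = 0.33.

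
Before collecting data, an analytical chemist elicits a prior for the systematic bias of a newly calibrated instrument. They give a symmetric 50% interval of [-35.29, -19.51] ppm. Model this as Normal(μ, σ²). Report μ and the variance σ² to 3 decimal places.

μ = -27.400, σ² = 136.837

A symmetric 50% interval runs μ ± z·σ with z = 0.6745.
Half-width = 7.89, so σ = 7.89/0.6745 = 11.6977 and σ² = 136.837.
μ is the interval midpoint, -27.400.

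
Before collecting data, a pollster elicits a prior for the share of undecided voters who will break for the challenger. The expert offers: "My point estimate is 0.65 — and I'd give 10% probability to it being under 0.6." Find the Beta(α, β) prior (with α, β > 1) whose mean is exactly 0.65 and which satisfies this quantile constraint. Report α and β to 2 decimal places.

α ≈ 98.54, β ≈ 53.06

With mean 0.65 fixed, write α = 0.65s, β = 0.35s where s = α+β.
Need P(θ < 0.6) = 0.1 under Beta(0.65s, 0.35s). Normal approximation: (q−m)/√(m(1−m)/s) ≈ z_{0.1} = -1.28, so s ≈ 0.65·0.35·(-1.28)²/(0.6−0.65)² = 149.5.
At s = 149.5: P(θ<0.6) ≈ 0.102. Adjusting to match 0.1 gives s ≈ 151.60.
So α = 0.65·151.60 ≈ 98.54, β = 0.35·151.60 ≈ 53.06.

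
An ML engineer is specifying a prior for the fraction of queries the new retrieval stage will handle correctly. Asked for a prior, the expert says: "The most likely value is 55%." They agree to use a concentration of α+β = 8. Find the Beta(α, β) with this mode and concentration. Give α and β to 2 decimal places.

α = 4.30, β = 3.70

For α,β > 1 the Beta mode is (α−1)/(α+β−2). With α+β = 8, the mode is (α−1)/6.
Set (α−1)/6 = 0.55 → α = 1 + 0.55·6 = 4.30.
β = 8 − α = 3.70.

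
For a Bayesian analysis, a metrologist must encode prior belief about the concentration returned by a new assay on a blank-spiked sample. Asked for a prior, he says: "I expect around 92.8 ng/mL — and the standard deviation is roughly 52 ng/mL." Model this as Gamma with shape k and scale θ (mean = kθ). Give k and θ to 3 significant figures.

For Gamma(k, scale θ): mean = kθ, variance = kθ², so CV = 1/√k.
CV = SD/mean = 52/92.8 = 0.5603, hence k = 1/CV² = 3.18.
Then θ = mean/k = 92.8/3.18 = 29.1.

k ≈ 3.18, θ ≈ 29.1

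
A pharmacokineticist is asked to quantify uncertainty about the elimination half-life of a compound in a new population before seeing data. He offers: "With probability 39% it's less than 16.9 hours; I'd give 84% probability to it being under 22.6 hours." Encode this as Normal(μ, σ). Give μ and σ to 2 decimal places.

μ = 18.15, σ = 4.47

For Normal(μ,σ), the p-quantile is μ + z_p·σ. Here z_{0.39} = -0.2793, z_{0.84} = 0.9945.
So 16.9 = μ − 0.2793σ and 22.6 = μ + 0.9945σ.
Subtracting: σ = (22.6 − 16.9)/(0.9945 − (-0.2793)) = 4.47.
Then μ = 16.9 − (-0.2793)·4.47 = 18.15.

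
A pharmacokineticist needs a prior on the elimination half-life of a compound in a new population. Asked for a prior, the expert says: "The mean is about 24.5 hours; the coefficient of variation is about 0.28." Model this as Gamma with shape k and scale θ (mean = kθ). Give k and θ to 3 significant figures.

For Gamma(k, scale θ): mean = kθ, variance = kθ², so CV = 1/√k.
CV = 0.28, hence k = 1/CV² = 12.8.
Then θ = mean/k = 24.5/12.8 = 1.92.

k ≈ 12.8, θ ≈ 1.92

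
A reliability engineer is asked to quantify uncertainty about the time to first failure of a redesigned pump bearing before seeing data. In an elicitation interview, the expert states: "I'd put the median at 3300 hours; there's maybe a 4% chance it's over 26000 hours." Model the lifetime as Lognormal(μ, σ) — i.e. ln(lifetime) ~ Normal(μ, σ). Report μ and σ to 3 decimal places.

μ ≈ 8.102, σ ≈ 1.179

If T ~ Lognormal(μ,σ) then ln T ~ Normal(μ,σ), so the p-quantile of ln T is μ + z_p·σ.
ln(3300) = 8.102 and ln(26000) = 10.17; z_{0.5} = 0, z_{0.96} = 1.751.
σ = (10.17 − 8.102)/(1.751 − (0)) = 1.179.
μ = 8.102 − (0)·1.179 = 8.102.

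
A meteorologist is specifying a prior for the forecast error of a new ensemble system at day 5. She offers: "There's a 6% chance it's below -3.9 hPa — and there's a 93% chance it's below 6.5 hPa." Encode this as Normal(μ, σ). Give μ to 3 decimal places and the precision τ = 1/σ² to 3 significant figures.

μ = 1.436, τ = 0.0849

The p-quantile of Normal(μ,σ) is μ + z_p·σ, with z_{0.06} = -1.555 and z_{0.93} = 1.476.
Eliminate σ: μ = (z₂·x₁ − z₁·x₂)/(z₂ − z₁) = (1.476·-3.9 − (-1.555)·6.5)/3.031 = 1.436.
Then σ = (x₂ − x₁)/(z₂ − z₁) = (6.5 − -3.9)/3.031 = 3.432.
Precision τ = 1/σ² = 1/3.432² = 0.0849.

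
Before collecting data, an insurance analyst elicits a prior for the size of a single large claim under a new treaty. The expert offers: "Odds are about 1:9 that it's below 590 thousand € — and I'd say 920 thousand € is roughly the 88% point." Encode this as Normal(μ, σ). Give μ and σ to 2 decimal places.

μ = 762.16, σ = 134.34

For Normal(μ,σ), the p-quantile is μ + z_p·σ. Here z_{0.1} = -1.282, z_{0.88} = 1.175.
So 590 = μ − 1.282σ and 920 = μ + 1.175σ.
Subtracting: σ = (920 − 590)/(1.175 − (-1.282)) = 134.34.
Then μ = 590 − (-1.282)·134.34 = 762.16.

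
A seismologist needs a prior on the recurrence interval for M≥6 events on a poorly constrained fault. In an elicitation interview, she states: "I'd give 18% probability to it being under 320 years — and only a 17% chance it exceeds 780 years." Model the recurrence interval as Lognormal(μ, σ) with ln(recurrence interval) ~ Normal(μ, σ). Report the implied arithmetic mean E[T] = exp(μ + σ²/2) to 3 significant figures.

E[T] ≈ 555 years

If T ~ Lognormal(μ,σ) then ln T ~ Normal(μ,σ), so the p-quantile of ln T is μ + z_p·σ.
ln(320) = 5.768 and ln(780) = 6.659; z_{0.18} = -0.9154, z_{0.83} = 0.9542.
σ = (6.659 − 5.768)/(0.9542 − (-0.9154)) = 0.477.
μ = 5.768 − (-0.9154)·0.477 = 6.205.
E[T] = exp(μ + σ²/2) = exp(6.205 + 0.1136) = 555 years.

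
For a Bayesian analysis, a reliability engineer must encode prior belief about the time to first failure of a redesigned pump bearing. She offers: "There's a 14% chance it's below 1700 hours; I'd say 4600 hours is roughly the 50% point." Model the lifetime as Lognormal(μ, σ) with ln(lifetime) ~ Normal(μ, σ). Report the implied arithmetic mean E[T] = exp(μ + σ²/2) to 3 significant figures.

E[T] ≈ 7030 hours

If T ~ Lognormal(μ,σ) then ln T ~ Normal(μ,σ), so the p-quantile of ln T is μ + z_p·σ.
ln(1700) = 7.438 and ln(4600) = 8.434; z_{0.14} = -1.08, z_{0.5} = 0.
σ = (8.434 − 7.438)/(0 − (-1.08)) = 0.921.
μ = 7.438 − (-1.08)·0.921 = 8.434.
E[T] = exp(μ + σ²/2) = exp(8.434 + 0.4245) = 7030 hours.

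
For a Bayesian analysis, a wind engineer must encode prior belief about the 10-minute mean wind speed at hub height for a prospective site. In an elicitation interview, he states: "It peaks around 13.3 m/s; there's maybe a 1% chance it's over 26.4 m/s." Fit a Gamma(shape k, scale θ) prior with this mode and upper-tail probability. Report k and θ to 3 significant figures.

Gamma(k,θ) with k>1 has mode (k−1)θ, so θ = 13.3/(k−1).
Need P(X < 26.4) = 0.99 with θ tied to k this way. Start at k = 2, θ = 13.3: P(X<26.4) ≈ 0.590.
Too low — raise k to concentrate. Iterating converges to k ≈ 11.5.
Then θ = 13.3/(11.5−1) ≈ 1.27.

k ≈ 11.5, θ ≈ 1.27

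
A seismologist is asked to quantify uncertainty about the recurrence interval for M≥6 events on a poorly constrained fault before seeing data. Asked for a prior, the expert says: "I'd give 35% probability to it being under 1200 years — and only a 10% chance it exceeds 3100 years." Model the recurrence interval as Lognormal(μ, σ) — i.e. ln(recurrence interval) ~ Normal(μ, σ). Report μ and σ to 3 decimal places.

If T ~ Lognormal(μ,σ) then ln T ~ Normal(μ,σ), so the p-quantile of ln T is μ + z_p·σ.
ln(1200) = 7.09 and ln(3100) = 8.039; z_{0.35} = -0.3853, z_{0.9} = 1.282.
σ = (8.039 − 7.09)/(1.282 − (-0.3853)) = 0.569.
μ = 7.09 − (-0.3853)·0.569 = 7.309.

μ ≈ 7.309, σ ≈ 0.569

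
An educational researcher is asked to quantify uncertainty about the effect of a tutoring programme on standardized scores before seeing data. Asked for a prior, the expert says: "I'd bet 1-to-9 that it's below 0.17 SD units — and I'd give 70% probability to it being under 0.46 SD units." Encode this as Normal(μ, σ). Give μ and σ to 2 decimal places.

μ = 0.38, σ = 0.16

The p-quantile of Normal(μ,σ) is μ + z_p·σ, with z_{0.1} = -1.282 and z_{0.7} = 0.5244.
Eliminate σ: μ = (z₂·x₁ − z₁·x₂)/(z₂ − z₁) = (0.5244·0.17 − (-1.282)·0.46)/1.806 = 0.38.
Then σ = (x₂ − x₁)/(z₂ − z₁) = (0.46 − 0.17)/1.806 = 0.16.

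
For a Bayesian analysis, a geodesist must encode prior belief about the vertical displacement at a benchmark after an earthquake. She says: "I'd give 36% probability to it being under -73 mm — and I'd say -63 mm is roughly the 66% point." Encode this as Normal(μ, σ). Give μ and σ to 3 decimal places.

μ = -68.350, σ = 12.971

The p-quantile of Normal(μ,σ) is μ + z_p·σ, with z_{0.36} = -0.3585 and z_{0.66} = 0.4125.
Eliminate σ: μ = (z₂·x₁ − z₁·x₂)/(z₂ − z₁) = (0.4125·-73 − (-0.3585)·-63)/0.7709 = -68.350.
Then σ = (x₂ − x₁)/(z₂ − z₁) = (-63 − -73)/0.7709 = 12.971.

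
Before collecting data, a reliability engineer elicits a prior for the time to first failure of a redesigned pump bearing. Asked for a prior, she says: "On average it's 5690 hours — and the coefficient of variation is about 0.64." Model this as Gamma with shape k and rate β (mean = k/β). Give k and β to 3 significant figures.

For Gamma(k, rate β): mean = k/β, variance = k/β², so CV = 1/√k.
CV = 0.64, hence k = 1/CV² = 2.44.
Then β = k/mean = 2.44/5690 = 0.000429.

k ≈ 2.44, β ≈ 0.000429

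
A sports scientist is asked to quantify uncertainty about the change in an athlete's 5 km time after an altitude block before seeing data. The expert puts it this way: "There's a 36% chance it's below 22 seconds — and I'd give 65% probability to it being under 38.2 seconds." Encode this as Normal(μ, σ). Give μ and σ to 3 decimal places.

μ = 29.807, σ = 21.781

For Normal(μ,σ), the p-quantile is μ + z_p·σ. Here z_{0.36} = -0.3585, z_{0.65} = 0.3853.
So 22 = μ − 0.3585σ and 38.2 = μ + 0.3853σ.
Subtracting: σ = (38.2 − 22)/(0.3853 − (-0.3585)) = 21.781.
Then μ = 22 − (-0.3585)·21.781 = 29.807.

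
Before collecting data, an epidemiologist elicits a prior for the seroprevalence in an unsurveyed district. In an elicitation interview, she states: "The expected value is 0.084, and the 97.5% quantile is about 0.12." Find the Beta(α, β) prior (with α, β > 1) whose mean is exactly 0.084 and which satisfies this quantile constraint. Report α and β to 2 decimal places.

α ≈ 22.46, β ≈ 244.97

With mean 0.084 fixed, write α = 0.084s, β = 0.916s where s = α+β.
Need P(θ < 0.12) = 0.975 under Beta(0.084s, 0.916s). Normal approximation: (q−m)/√(m(1−m)/s) ≈ z_{0.975} = 1.96, so s ≈ 0.084·0.916·(1.96)²/(0.12−0.084)² = 228.1.
At s = 228.1: P(θ<0.12) ≈ 0.966. Adjusting to match 0.975 gives s ≈ 267.44.
So α = 0.084·267.44 ≈ 22.46, β = 0.916·267.44 ≈ 244.97.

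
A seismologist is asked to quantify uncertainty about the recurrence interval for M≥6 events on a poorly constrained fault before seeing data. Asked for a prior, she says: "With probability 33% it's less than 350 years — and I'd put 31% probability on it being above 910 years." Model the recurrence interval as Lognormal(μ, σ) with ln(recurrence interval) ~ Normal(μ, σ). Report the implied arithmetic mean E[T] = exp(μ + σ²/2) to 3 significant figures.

If T ~ Lognormal(μ,σ) then ln T ~ Normal(μ,σ), so the p-quantile of ln T is μ + z_p·σ.
ln(350) = 5.858 and ln(910) = 6.813; z_{0.33} = -0.4399, z_{0.69} = 0.4959.
σ = (6.813 − 5.858)/(0.4959 − (-0.4399)) = 1.021.
μ = 5.858 − (-0.4399)·1.021 = 6.307.
E[T] = exp(μ + σ²/2) = exp(6.307 + 0.5213) = 924 years.

E[T] ≈ 924 years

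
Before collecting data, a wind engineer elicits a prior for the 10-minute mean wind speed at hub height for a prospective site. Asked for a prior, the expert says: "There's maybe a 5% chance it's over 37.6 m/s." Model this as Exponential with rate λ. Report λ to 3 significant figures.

λ ≈ 0.0797

P(T > 37.6) = e^(−λ·37.6) = 0.05, so λ = −ln(0.05)/37.6 = 0.0797.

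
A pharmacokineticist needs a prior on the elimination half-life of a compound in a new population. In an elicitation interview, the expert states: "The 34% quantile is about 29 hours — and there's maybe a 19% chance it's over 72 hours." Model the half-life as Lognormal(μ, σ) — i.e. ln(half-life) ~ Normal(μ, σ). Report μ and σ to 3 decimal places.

μ ≈ 3.658, σ ≈ 0.705

If T ~ Lognormal(μ,σ) then ln T ~ Normal(μ,σ), so the p-quantile of ln T is μ + z_p·σ.
ln(29) = 3.367 and ln(72) = 4.277; z_{0.34} = -0.4125, z_{0.81} = 0.8779.
σ = (4.277 − 3.367)/(0.8779 − (-0.4125)) = 0.705.
μ = 3.367 − (-0.4125)·0.705 = 3.658.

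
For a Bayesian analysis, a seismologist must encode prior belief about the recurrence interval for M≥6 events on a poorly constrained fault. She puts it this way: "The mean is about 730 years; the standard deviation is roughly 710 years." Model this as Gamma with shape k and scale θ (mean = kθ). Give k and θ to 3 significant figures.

For Gamma(k, scale θ): mean = kθ, variance = kθ², so CV = 1/√k.
CV = SD/mean = 710/730 = 0.9726, hence k = 1/CV² = 1.06.
Then θ = mean/k = 730/1.06 = 691.

k ≈ 1.06, θ ≈ 691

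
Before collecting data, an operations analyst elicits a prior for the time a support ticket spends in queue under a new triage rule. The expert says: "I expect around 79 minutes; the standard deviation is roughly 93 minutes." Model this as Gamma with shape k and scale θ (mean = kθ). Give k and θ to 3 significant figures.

For Gamma(k, scale θ): mean = kθ, variance = kθ², so CV = 1/√k.
CV = SD/mean = 93/79 = 1.177, hence k = 1/CV² = 0.722.
Then θ = mean/k = 79/0.722 = 109.

k ≈ 0.722, θ ≈ 109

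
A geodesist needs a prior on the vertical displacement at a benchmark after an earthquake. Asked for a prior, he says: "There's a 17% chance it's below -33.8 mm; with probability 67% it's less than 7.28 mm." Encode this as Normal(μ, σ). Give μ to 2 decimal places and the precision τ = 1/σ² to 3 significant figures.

The p-quantile of Normal(μ,σ) is μ + z_p·σ, with z_{0.17} = -0.9542 and z_{0.67} = 0.4399.
Eliminate σ: μ = (z₂·x₁ − z₁·x₂)/(z₂ − z₁) = (0.4399·-33.8 − (-0.9542)·7.28)/1.394 = -5.68.
Then σ = (x₂ − x₁)/(z₂ − z₁) = (7.28 − -33.8)/1.394 = 29.47.
Precision τ = 1/σ² = 1/29.47² = 0.00115.

μ = -5.68, τ = 0.00115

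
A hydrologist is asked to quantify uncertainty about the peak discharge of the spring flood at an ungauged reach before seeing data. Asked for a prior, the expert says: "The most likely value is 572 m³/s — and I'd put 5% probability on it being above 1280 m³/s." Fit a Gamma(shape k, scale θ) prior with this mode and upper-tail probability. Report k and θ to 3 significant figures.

k ≈ 5.23, θ ≈ 135

Gamma(k,θ) with k>1 has mode (k−1)θ, so θ = 572/(k−1).
Need P(X < 1280) = 0.95 with θ tied to k this way. Start at k = 2, θ = 572: P(X<1280) ≈ 0.655.
Too low — raise k to concentrate. Iterating converges to k ≈ 5.23.
Then θ = 572/(5.23−1) ≈ 135.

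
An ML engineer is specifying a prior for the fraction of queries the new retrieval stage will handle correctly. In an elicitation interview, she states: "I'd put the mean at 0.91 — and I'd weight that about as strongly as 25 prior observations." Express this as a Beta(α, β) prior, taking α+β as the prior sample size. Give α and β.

α = 22.75, β = 2.25

Under the effective-sample-size interpretation, Beta(α, β) has prior mean α/(α+β) and prior sample size α+β.
So α+β = 25 and α/(α+β) = 0.91, giving α = 0.91·25 = 22.75 and β = 25 − 22.75 = 2.25.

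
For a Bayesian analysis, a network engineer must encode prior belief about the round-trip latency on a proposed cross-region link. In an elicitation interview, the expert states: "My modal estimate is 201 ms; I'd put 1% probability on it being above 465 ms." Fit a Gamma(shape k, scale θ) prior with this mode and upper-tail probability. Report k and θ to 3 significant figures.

Gamma(k,θ) with k>1 has mode (k−1)θ, so θ = 201/(k−1).
Need P(X < 465) = 0.99 with θ tied to k this way. Start at k = 2, θ = 201: P(X<465) ≈ 0.672.
Too low — raise k to concentrate. Iterating converges to k ≈ 7.78.
Then θ = 201/(7.78−1) ≈ 29.6.

k ≈ 7.78, θ ≈ 29.6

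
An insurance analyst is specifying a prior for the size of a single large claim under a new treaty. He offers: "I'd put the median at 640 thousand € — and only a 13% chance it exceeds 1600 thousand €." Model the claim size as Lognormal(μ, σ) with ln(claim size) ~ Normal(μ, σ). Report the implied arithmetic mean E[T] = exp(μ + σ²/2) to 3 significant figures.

E[T] ≈ 891 thousand €

If T ~ Lognormal(μ,σ) then ln T ~ Normal(μ,σ), so the p-quantile of ln T is μ + z_p·σ.
ln(640) = 6.461 and ln(1600) = 7.378; z_{0.5} = 0, z_{0.87} = 1.126.
σ = (7.378 − 6.461)/(1.126 − (0)) = 0.813.
μ = 6.461 − (0)·0.813 = 6.461.
E[T] = exp(μ + σ²/2) = exp(6.461 + 0.3309) = 891 thousand €.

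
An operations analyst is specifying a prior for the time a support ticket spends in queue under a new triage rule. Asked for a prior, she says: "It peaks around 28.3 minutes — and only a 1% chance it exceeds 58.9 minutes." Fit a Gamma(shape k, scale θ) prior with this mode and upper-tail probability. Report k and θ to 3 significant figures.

k ≈ 10.1, θ ≈ 3.12

Gamma(k,θ) with k>1 has mode (k−1)θ, so θ = 28.3/(k−1).
Need P(X < 58.9) = 0.99 with θ tied to k this way. Start at k = 2, θ = 28.3: P(X<58.9) ≈ 0.616.
Too low — raise k to concentrate. Iterating converges to k ≈ 10.1.
Then θ = 28.3/(10.1−1) ≈ 3.12.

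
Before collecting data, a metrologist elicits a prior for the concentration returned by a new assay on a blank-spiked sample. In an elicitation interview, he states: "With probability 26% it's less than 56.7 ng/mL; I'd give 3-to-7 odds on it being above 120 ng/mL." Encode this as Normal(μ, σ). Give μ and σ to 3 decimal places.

For Normal(μ,σ), the p-quantile is μ + z_p·σ. Here z_{0.26} = -0.6433, z_{0.7} = 0.5244.
So 56.7 = μ − 0.6433σ and 120 = μ + 0.5244σ.
Subtracting: σ = (120 − 56.7)/(0.5244 − (-0.6433)) = 54.207.
Then μ = 56.7 − (-0.6433)·54.207 = 91.574.

μ = 91.574, σ = 54.207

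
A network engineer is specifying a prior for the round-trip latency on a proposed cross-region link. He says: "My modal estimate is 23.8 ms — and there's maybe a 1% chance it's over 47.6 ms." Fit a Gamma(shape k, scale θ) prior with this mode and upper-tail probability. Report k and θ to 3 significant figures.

k ≈ 11.2, θ ≈ 2.33

Gamma(k,θ) with k>1 has mode (k−1)θ, so θ = 23.8/(k−1).
Need P(X < 47.6) = 0.99 with θ tied to k this way. Start at k = 2, θ = 23.8: P(X<47.6) ≈ 0.594.
Too low — raise k to concentrate. Iterating converges to k ≈ 11.2.
Then θ = 23.8/(11.2−1) ≈ 2.33.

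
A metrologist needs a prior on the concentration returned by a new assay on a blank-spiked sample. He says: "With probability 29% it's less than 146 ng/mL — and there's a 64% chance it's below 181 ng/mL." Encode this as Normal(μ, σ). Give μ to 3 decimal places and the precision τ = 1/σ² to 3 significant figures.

μ = 167.241, τ = 0.000679

The p-quantile of Normal(μ,σ) is μ + z_p·σ, with z_{0.29} = -0.5534 and z_{0.64} = 0.3585.
Eliminate σ: μ = (z₂·x₁ − z₁·x₂)/(z₂ − z₁) = (0.3585·146 − (-0.5534)·181)/0.9118 = 167.241.
Then σ = (x₂ − x₁)/(z₂ − z₁) = (181 − 146)/0.9118 = 38.384.
Precision τ = 1/σ² = 1/38.38² = 0.000679.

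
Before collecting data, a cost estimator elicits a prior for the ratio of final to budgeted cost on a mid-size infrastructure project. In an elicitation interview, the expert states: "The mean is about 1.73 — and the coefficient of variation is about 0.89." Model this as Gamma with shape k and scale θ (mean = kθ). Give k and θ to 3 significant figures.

k ≈ 1.26, θ ≈ 1.37

For Gamma(k, scale θ): mean = kθ, variance = kθ², so CV = 1/√k.
CV = 0.89, hence k = 1/CV² = 1.26.
Then θ = mean/k = 1.73/1.26 = 1.37.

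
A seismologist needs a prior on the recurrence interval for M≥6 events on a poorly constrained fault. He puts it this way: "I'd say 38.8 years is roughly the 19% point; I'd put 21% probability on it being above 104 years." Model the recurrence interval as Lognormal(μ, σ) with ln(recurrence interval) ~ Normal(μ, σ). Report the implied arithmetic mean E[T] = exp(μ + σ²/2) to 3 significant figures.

If T ~ Lognormal(μ,σ) then ln T ~ Normal(μ,σ), so the p-quantile of ln T is μ + z_p·σ.
ln(38.8) = 3.658 and ln(104) = 4.644; z_{0.19} = -0.8779, z_{0.79} = 0.8064.
σ = (4.644 − 3.658)/(0.8064 − (-0.8779)) = 0.585.
μ = 3.658 − (-0.8779)·0.585 = 4.172.
E[T] = exp(μ + σ²/2) = exp(4.172 + 0.1713) = 77 years.

E[T] ≈ 77 years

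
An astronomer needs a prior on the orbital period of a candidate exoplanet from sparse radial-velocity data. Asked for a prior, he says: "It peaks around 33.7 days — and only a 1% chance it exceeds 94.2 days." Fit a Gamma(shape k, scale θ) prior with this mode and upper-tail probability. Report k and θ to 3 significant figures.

Gamma(k,θ) with k>1 has mode (k−1)θ, so θ = 33.7/(k−1).
Need P(X < 94.2) = 0.99 with θ tied to k this way. Start at k = 2, θ = 33.7: P(X<94.2) ≈ 0.768.
Too low — raise k to concentrate. Iterating converges to k ≈ 5.33.
Then θ = 33.7/(5.33−1) ≈ 7.78.

k ≈ 5.33, θ ≈ 7.78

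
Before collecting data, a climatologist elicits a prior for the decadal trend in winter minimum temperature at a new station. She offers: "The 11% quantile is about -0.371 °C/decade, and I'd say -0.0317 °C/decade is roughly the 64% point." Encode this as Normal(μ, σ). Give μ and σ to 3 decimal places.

μ = -0.108, σ = 0.214

For Normal(μ,σ), the p-quantile is μ + z_p·σ. Here z_{0.11} = -1.227, z_{0.64} = 0.3585.
So -0.371 = μ − 1.227σ and -0.0317 = μ + 0.3585σ.
Subtracting: σ = (-0.0317 − -0.371)/(0.3585 − (-1.227)) = 0.214.
Then μ = -0.371 − (-1.227)·0.214 = -0.108.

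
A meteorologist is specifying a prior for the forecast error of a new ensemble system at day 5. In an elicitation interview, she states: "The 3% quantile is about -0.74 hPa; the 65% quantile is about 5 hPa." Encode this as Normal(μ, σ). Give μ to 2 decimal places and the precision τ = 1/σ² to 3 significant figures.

μ = 4.02, τ = 0.156

For Normal(μ,σ), the p-quantile is μ + z_p·σ. Here z_{0.03} = -1.881, z_{0.65} = 0.3853.
So -0.74 = μ − 1.881σ and 5 = μ + 0.3853σ.
Subtracting: σ = (5 − -0.74)/(0.3853 − (-1.881)) = 2.53.
Then μ = -0.74 − (-1.881)·2.53 = 4.02.
Precision τ = 1/σ² = 1/2.533² = 0.156.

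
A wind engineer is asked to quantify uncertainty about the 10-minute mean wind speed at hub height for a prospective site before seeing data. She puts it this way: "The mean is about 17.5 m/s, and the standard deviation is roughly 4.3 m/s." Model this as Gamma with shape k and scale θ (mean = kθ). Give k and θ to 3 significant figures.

For Gamma(k, scale θ): mean = kθ, variance = kθ², so CV = 1/√k.
CV = SD/mean = 4.3/17.5 = 0.2457, hence k = 1/CV² = 16.6.
Then θ = mean/k = 17.5/16.6 = 1.06.

k ≈ 16.6, θ ≈ 1.06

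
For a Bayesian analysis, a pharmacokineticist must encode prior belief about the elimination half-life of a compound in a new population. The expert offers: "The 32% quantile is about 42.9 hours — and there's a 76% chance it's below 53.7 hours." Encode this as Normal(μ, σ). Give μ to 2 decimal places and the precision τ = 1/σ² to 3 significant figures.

The p-quantile of Normal(μ,σ) is μ + z_p·σ, with z_{0.32} = -0.4677 and z_{0.76} = 0.7063.
Eliminate σ: μ = (z₂·x₁ − z₁·x₂)/(z₂ − z₁) = (0.7063·42.9 − (-0.4677)·53.7)/1.174 = 47.20.
Then σ = (x₂ − x₁)/(z₂ − z₁) = (53.7 − 42.9)/1.174 = 9.20.
Precision τ = 1/σ² = 1/9.199² = 0.0118.

μ = 47.20, τ = 0.0118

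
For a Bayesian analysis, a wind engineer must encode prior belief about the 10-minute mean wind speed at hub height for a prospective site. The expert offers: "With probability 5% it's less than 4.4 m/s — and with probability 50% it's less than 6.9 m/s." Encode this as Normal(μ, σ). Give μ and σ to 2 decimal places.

μ = 6.90, σ = 1.52

For Normal(μ,σ), the p-quantile is μ + z_p·σ. Here z_{0.05} = -1.645, z_{0.5} = 0.
So 4.4 = μ − 1.645σ and 6.9 = μ + 0σ.
Subtracting: σ = (6.9 − 4.4)/(0 − (-1.645)) = 1.52.
Then μ = 4.4 − (-1.645)·1.52 = 6.90.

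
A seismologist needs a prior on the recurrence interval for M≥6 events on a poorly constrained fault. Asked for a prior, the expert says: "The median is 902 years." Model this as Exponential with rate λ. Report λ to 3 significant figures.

λ ≈ 0.000768

Exponential median = ln 2 / λ, so λ = ln 2 / 902.0 = 0.000768.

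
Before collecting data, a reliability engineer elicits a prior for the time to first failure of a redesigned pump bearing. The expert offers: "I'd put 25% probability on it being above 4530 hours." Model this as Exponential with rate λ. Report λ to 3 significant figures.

λ ≈ 0.000306

P(T > 4530.0) = e^(−λ·4530.0) = 0.25, so λ = −ln(0.25)/4530.0 = 0.000306.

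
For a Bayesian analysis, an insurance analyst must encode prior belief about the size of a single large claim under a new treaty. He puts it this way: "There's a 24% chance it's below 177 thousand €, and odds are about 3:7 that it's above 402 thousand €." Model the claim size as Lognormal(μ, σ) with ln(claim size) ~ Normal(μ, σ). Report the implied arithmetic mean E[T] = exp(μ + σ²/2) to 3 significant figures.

If T ~ Lognormal(μ,σ) then ln T ~ Normal(μ,σ), so the p-quantile of ln T is μ + z_p·σ.
ln(177) = 5.176 and ln(402) = 5.996; z_{0.24} = -0.7063, z_{0.7} = 0.5244.
σ = (5.996 − 5.176)/(0.5244 − (-0.7063)) = 0.667.
μ = 5.176 − (-0.7063)·0.667 = 5.647.
E[T] = exp(μ + σ²/2) = exp(5.647 + 0.2221) = 354 thousand €.

E[T] ≈ 354 thousand €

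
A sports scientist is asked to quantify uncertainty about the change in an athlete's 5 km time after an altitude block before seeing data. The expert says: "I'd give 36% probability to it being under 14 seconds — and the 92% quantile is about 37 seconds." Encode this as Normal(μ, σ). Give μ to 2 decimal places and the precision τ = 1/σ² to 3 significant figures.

μ = 18.68, τ = 0.00588

For Normal(μ,σ), the p-quantile is μ + z_p·σ. Here z_{0.36} = -0.3585, z_{0.92} = 1.405.
So 14 = μ − 0.3585σ and 37 = μ + 1.405σ.
Subtracting: σ = (37 − 14)/(1.405 − (-0.3585)) = 13.04.
Then μ = 14 − (-0.3585)·13.04 = 18.68.
Precision τ = 1/σ² = 1/13.04² = 0.00588.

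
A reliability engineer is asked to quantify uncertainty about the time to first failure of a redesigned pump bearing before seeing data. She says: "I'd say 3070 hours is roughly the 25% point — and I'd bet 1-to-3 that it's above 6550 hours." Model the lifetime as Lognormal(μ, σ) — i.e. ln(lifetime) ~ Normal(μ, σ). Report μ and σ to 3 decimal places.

If T ~ Lognormal(μ,σ) then ln T ~ Normal(μ,σ), so the p-quantile of ln T is μ + z_p·σ.
ln(3070) = 8.029 and ln(6550) = 8.787; z_{0.25} = -0.6745, z_{0.75} = 0.6745.
σ = (8.787 − 8.029)/(0.6745 − (-0.6745)) = 0.562.
μ = 8.029 − (-0.6745)·0.562 = 8.408.

μ ≈ 8.408, σ ≈ 0.562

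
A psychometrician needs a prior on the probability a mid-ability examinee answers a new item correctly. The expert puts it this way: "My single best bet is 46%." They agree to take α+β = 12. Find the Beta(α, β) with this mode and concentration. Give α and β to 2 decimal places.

For α,β > 1 the Beta mode is (α−1)/(α+β−2). With α+β = 12, the mode is (α−1)/10.
Set (α−1)/10 = 0.46 → α = 1 + 0.46·10 = 5.60.
β = 12 − α = 6.40.

α = 5.60, β = 6.40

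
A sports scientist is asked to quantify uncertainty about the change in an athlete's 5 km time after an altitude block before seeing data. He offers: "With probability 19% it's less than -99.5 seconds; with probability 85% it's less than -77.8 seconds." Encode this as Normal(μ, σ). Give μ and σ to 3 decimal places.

The p-quantile of Normal(μ,σ) is μ + z_p·σ, with z_{0.19} = -0.8779 and z_{0.85} = 1.036.
Eliminate σ: μ = (z₂·x₁ − z₁·x₂)/(z₂ − z₁) = (1.036·-99.5 − (-0.8779)·-77.8)/1.914 = -89.549.
Then σ = (x₂ − x₁)/(z₂ − z₁) = (-77.8 − -99.5)/1.914 = 11.336.

μ = -89.549, σ = 11.336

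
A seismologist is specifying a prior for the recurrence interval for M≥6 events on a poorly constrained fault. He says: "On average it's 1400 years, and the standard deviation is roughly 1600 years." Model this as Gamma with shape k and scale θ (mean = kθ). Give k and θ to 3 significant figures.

For Gamma(k, scale θ): mean = kθ, variance = kθ², so CV = 1/√k.
CV = SD/mean = 1600/1400 = 1.143, hence k = 1/CV² = 0.766.
Then θ = mean/k = 1400/0.766 = 1830.

k ≈ 0.766, θ ≈ 1830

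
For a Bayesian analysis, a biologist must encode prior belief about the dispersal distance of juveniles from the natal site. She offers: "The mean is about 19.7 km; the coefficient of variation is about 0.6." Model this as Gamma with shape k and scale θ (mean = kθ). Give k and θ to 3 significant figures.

k ≈ 2.78, θ ≈ 7.09

For Gamma(k, scale θ): mean = kθ, variance = kθ², so CV = 1/√k.
CV = 0.6, hence k = 1/CV² = 2.78.
Then θ = mean/k = 19.7/2.78 = 7.09.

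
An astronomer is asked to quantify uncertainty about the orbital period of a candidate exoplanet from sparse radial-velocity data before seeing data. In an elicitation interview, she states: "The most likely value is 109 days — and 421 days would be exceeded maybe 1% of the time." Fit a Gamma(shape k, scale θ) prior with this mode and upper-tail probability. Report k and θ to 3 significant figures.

k ≈ 3.31, θ ≈ 47.2

Gamma(k,θ) with k>1 has mode (k−1)θ, so θ = 109/(k−1).
Need P(X < 421) = 0.99 with θ tied to k this way. Start at k = 2, θ = 109: P(X<421) ≈ 0.898.
Too low — raise k to concentrate. Iterating converges to k ≈ 3.31.
Then θ = 109/(3.31−1) ≈ 47.2.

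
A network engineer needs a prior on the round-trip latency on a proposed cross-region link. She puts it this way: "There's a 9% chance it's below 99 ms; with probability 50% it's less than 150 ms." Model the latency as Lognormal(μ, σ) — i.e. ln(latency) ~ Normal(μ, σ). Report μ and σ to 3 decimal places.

μ ≈ 5.011, σ ≈ 0.310

If T ~ Lognormal(μ,σ) then ln T ~ Normal(μ,σ), so the p-quantile of ln T is μ + z_p·σ.
ln(99) = 4.595 and ln(150) = 5.011; z_{0.09} = -1.341, z_{0.5} = 0.
σ = (5.011 − 4.595)/(0 − (-1.341)) = 0.310.
μ = 4.595 − (-1.341)·0.310 = 5.011.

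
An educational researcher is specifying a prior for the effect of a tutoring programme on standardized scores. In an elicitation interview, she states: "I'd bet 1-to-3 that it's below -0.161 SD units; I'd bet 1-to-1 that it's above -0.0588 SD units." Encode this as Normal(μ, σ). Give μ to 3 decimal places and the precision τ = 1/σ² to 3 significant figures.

μ = -0.059, τ = 43.6

The p-quantile of Normal(μ,σ) is μ + z_p·σ, with z_{0.25} = -0.6745 and z_{0.5} = 0.
Eliminate σ: μ = (z₂·x₁ − z₁·x₂)/(z₂ − z₁) = (0·-0.161 − (-0.6745)·-0.0588)/0.6745 = -0.059.
Then σ = (x₂ − x₁)/(z₂ − z₁) = (-0.0588 − -0.161)/0.6745 = 0.152.
Precision τ = 1/σ² = 1/0.1515² = 43.6.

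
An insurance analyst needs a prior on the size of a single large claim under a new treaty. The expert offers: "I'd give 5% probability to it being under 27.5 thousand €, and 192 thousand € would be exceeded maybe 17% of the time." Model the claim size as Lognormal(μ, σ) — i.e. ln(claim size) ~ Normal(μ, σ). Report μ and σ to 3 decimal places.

μ ≈ 4.544, σ ≈ 0.748

If T ~ Lognormal(μ,σ) then ln T ~ Normal(μ,σ), so the p-quantile of ln T is μ + z_p·σ.
ln(27.5) = 3.314 and ln(192) = 5.257; z_{0.05} = -1.645, z_{0.83} = 0.9542.
σ = (5.257 − 3.314)/(0.9542 − (-1.645)) = 0.748.
μ = 3.314 − (-1.645)·0.748 = 4.544.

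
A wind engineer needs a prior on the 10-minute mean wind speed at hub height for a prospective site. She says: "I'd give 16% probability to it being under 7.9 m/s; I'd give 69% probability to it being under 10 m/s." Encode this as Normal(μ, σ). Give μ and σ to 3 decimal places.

For Normal(μ,σ), the p-quantile is μ + z_p·σ. Here z_{0.16} = -0.9945, z_{0.69} = 0.4959.
So 7.9 = μ − 0.9945σ and 10 = μ + 0.4959σ.
Subtracting: σ = (10 − 7.9)/(0.4959 − (-0.9945)) = 1.409.
Then μ = 7.9 − (-0.9945)·1.409 = 9.301.

μ = 9.301, σ = 1.409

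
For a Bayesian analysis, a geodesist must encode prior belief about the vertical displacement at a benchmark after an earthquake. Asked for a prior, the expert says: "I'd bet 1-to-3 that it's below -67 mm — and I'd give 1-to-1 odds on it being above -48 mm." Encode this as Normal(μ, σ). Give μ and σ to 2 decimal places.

The p-quantile of Normal(μ,σ) is μ + z_p·σ, with z_{0.25} = -0.6745 and z_{0.5} = 0.
Eliminate σ: μ = (z₂·x₁ − z₁·x₂)/(z₂ − z₁) = (0·-67 − (-0.6745)·-48)/0.6745 = -48.00.
Then σ = (x₂ − x₁)/(z₂ − z₁) = (-48 − -67)/0.6745 = 28.17.

μ = -48.00, σ = 28.17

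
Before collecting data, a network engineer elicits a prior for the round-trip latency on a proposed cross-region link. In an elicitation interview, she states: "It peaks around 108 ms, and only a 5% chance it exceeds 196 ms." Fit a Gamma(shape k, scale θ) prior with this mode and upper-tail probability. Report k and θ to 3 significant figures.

k ≈ 8.84, θ ≈ 13.8

Gamma(k,θ) with k>1 has mode (k−1)θ, so θ = 108/(k−1).
Need P(X < 196) = 0.95 with θ tied to k this way. Start at k = 2, θ = 108: P(X<196) ≈ 0.542.
Too low — raise k to concentrate. Iterating converges to k ≈ 8.84.
Then θ = 108/(8.84−1) ≈ 13.8.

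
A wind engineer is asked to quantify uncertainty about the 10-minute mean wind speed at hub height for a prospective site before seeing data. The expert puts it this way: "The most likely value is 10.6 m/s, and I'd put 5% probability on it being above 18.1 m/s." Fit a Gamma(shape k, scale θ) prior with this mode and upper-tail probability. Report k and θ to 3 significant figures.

k ≈ 10.8, θ ≈ 1.09

Gamma(k,θ) with k>1 has mode (k−1)θ, so θ = 10.6/(k−1).
Need P(X < 18.1) = 0.95 with θ tied to k this way. Start at k = 2, θ = 10.6: P(X<18.1) ≈ 0.509.
Too low — raise k to concentrate. Iterating converges to k ≈ 10.8.
Then θ = 10.6/(10.8−1) ≈ 1.09.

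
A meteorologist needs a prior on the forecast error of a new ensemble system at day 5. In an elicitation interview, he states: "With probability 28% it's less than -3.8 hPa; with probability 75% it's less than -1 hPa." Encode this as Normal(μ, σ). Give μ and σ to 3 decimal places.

μ = -2.502, σ = 2.227

The p-quantile of Normal(μ,σ) is μ + z_p·σ, with z_{0.28} = -0.5828 and z_{0.75} = 0.6745.
Eliminate σ: μ = (z₂·x₁ − z₁·x₂)/(z₂ − z₁) = (0.6745·-3.8 − (-0.5828)·-1)/1.257 = -2.502.
Then σ = (x₂ − x₁)/(z₂ − z₁) = (-1 − -3.8)/1.257 = 2.227.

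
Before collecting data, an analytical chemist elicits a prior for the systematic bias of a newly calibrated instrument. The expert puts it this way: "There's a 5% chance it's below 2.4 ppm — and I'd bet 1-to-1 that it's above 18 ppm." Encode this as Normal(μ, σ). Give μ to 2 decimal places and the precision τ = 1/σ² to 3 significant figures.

μ = 18.00, τ = 0.0111

The p-quantile of Normal(μ,σ) is μ + z_p·σ, with z_{0.05} = -1.645 and z_{0.5} = 0.
Eliminate σ: μ = (z₂·x₁ − z₁·x₂)/(z₂ − z₁) = (0·2.4 − (-1.645)·18)/1.645 = 18.00.
Then σ = (x₂ − x₁)/(z₂ − z₁) = (18 − 2.4)/1.645 = 9.48.
Precision τ = 1/σ² = 1/9.484² = 0.0111.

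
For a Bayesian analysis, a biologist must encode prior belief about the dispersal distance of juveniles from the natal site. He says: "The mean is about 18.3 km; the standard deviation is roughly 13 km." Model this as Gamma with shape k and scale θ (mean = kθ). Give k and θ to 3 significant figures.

k ≈ 1.98, θ ≈ 9.23

For Gamma(k, scale θ): mean = kθ, variance = kθ², so CV = 1/√k.
CV = SD/mean = 13/18.3 = 0.7104, hence k = 1/CV² = 1.98.
Then θ = mean/k = 18.3/1.98 = 9.23.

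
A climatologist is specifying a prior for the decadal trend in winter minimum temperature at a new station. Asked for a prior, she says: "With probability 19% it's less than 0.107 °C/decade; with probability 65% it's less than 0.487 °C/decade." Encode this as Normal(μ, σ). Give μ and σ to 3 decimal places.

The p-quantile of Normal(μ,σ) is μ + z_p·σ, with z_{0.19} = -0.8779 and z_{0.65} = 0.3853.
Eliminate σ: μ = (z₂·x₁ − z₁·x₂)/(z₂ − z₁) = (0.3853·0.107 − (-0.8779)·0.487)/1.263 = 0.371.
Then σ = (x₂ − x₁)/(z₂ − z₁) = (0.487 − 0.107)/1.263 = 0.301.

μ = 0.371, σ = 0.301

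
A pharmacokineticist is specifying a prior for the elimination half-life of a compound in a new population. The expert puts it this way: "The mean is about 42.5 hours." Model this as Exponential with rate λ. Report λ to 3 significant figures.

λ ≈ 0.0235

Exponential mean = 1/λ, so λ = 1/42.5 = 0.0235.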